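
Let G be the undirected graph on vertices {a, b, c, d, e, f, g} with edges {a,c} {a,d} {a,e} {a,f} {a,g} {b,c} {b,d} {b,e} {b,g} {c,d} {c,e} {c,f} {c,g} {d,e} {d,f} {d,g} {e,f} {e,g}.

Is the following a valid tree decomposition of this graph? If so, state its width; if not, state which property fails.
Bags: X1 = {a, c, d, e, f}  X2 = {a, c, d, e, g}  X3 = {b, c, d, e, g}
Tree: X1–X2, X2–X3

Every vertex of G appears in some bag (union = {a, b, c, d, e, f, g}); every edge is covered by a bag; and for each vertex v the set of bags containing v is connected in the bag tree. The decomposition is therefore valid. The largest bag has 5 vertices, so the width is 4.

Yes; width 4.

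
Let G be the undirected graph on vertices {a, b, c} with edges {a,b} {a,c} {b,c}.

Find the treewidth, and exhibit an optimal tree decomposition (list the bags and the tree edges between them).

Treewidth 2.
One optimal decomposition is:
Bags: B1 = {a, b, c}
Tree: (single bag)

With just one bag of size 3, the width is 3 − 1 = 2, so tw(G) ≤ 2. For the lower bound, the 3 vertices {a, b, c} are pairwise adjacent, and any tree decomposition puts a clique entirely inside one bag — forcing width ≥ 2. Hence tw(G) = 2 exactly.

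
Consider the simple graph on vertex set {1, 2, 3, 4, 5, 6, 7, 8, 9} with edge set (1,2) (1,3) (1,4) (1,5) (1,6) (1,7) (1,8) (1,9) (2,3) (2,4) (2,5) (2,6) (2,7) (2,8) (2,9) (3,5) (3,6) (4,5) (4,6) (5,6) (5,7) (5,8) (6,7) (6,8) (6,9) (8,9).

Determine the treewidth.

A width-4 tree decomposition is:
Bags: B1 = {1, 2, 4, 5, 6}  B2 = {1, 2, 5, 6, 8}  B3 = {1, 2, 6, 8, 9}  B4 = {1, 2, 3, 5, 6}  B5 = {1, 2, 5, 6, 7}
Tree: B1–B2, B2–B3, B1–B4, B2–B5
Every bag has size at most 5, so the width is 5 − 1 = 4 and tw(G) ≤ 4. Conversely, {1, 2, 6, 8, 9} is a clique of size 5, and the vertices of any clique must share a bag in every tree decomposition; so some bag has ≥ 5 vertices and tw(G) ≥ 4. Hence tw(G) = 4 exactly.

4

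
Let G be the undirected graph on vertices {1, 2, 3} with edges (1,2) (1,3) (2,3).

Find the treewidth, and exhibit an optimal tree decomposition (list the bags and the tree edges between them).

Treewidth 2.
Bags: B1 = {1, 2, 3}
Tree: (single bag)

With just one bag of size 3, the width is 3 − 1 = 2, so tw(G) ≤ 2. On the other hand G contains the 3-clique {1, 2, 3}. A clique must lie in a single bag of any decomposition, so no decomposition can have width below 2. The upper and lower bounds meet at 2, so that is the treewidth.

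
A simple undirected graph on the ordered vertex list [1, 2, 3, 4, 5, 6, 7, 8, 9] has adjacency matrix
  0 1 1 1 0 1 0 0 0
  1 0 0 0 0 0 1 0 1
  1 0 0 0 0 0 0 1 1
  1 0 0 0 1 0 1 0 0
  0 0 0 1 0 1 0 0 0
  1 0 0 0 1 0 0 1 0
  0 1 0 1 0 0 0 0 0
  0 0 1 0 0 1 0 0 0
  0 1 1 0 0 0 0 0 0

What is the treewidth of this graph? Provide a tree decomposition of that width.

The largest bag has 4 vertices, giving width 3; this decomposition certifies tw(G) ≤ 3. For the lower bound: the 4 vertex sets {3,8,9}, {6}, {1}, {2,4,5,7} are disjoint, each induces a connected subgraph, and every pair is joined by at least one edge of G. Contracting each set to a single vertex therefore yields K_{4} as a minor, and since treewidth is minor-monotone, tw(G) ≥ tw(K_{4}) = 3. The upper and lower bounds meet at 3, so that is the treewidth.

Treewidth 3.
Bags: B1 = {3, 6, 8, 9}  B2 = {1, 3, 6, 9}  B3 = {1, 2, 6, 9}  B4 = {1, 2, 5, 6}  B5 = {1, 2, 4, 5}  B6 = {2, 4, 5, 7}
Tree: B1–B2, B2–B3, B3–B4, B4–B5, B5–B6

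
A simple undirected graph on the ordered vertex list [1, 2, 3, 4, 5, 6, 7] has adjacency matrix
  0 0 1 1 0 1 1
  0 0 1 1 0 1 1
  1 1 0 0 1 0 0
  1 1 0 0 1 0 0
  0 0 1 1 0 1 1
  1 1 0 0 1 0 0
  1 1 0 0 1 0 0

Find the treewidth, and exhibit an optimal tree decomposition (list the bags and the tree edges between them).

Every bag has size at most 4, so the width is 4 − 1 = 3 and tw(G) ≤ 3. For the lower bound: the 4 vertex sets {1,3}, {5,7}, {2}, {4} are disjoint, each induces a connected subgraph, and every pair is joined by at least one edge of G. Contracting each set to a single vertex therefore yields K_{4} as a minor, and since treewidth is minor-monotone, tw(G) ≥ tw(K_{4}) = 3. Combining the bounds, tw(G) = 3.

Treewidth 3.
One optimal decomposition is:
Bags: B1 = {1, 2, 3, 5}  B2 = {1, 2, 5, 7}  B3 = {1, 2, 4, 5}  B4 = {1, 2, 5, 6}
Tree: B1–B2, B2–B3, B3–B4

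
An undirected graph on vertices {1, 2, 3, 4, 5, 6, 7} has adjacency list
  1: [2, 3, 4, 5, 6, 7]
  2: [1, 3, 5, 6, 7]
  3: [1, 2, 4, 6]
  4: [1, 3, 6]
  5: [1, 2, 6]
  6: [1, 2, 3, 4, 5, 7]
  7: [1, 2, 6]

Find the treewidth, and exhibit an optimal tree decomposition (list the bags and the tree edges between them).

Treewidth 3.
One optimal decomposition is:
Bags: B1 = {1, 3, 4, 6}  B2 = {1, 2, 3, 6}  B3 = {1, 2, 6, 7}  B4 = {1, 2, 5, 6}
Tree: B1–B2, B2–B3, B3–B4

Every bag has size at most 4, so the width is 4 − 1 = 3 and tw(G) ≤ 3. For the lower bound, the 4 vertices {1, 2, 3, 6} are pairwise adjacent, and any tree decomposition puts a clique entirely inside one bag — forcing width ≥ 3. Combining the bounds, tw(G) = 3.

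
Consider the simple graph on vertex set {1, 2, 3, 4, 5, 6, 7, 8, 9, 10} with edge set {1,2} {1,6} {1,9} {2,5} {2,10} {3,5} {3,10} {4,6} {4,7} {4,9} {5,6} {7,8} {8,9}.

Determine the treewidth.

2

A width-2 tree decomposition is:
Bags: B1 = {3, 5, 10}  B2 = {2, 5, 10}  B3 = {2, 5, 6}  B4 = {1, 2, 6}  B5 = {1, 4, 6}  B6 = {1, 4, 9}  B7 = {4, 7, 9}  B8 = {7, 8, 9}
Tree: B1–B2, B2–B3, B3–B4, B4–B5, B5–B6, B6–B7, B7–B8
The largest bag has 3 vertices, giving width 2; this decomposition certifies tw(G) ≤ 2. Since 3–10–2–5–3 is a cycle in G, G is not acyclic. Forests are exactly the graphs of treewidth ≤ 1, so tw(G) ≥ 2. The upper and lower bounds meet at 2, so that is the treewidth.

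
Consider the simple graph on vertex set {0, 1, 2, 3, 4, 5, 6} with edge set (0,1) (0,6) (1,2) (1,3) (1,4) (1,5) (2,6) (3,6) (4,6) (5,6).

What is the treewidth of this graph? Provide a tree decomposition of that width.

Treewidth 2.
Bags: B1 = {0, 1, 6}  B2 = {1, 2, 6}  B3 = {1, 3, 6}  B4 = {1, 4, 6}  B5 = {1, 5, 6}
Tree: B1–B2, B2–B3, B3–B4, B4–B5

The largest bag has 3 vertices, giving width 2; this decomposition certifies tw(G) ≤ 2. Since 1–0–6–2–1 is a cycle in G, G is not acyclic. Forests are exactly the graphs of treewidth ≤ 1, so tw(G) ≥ 2. Therefore the treewidth is 2.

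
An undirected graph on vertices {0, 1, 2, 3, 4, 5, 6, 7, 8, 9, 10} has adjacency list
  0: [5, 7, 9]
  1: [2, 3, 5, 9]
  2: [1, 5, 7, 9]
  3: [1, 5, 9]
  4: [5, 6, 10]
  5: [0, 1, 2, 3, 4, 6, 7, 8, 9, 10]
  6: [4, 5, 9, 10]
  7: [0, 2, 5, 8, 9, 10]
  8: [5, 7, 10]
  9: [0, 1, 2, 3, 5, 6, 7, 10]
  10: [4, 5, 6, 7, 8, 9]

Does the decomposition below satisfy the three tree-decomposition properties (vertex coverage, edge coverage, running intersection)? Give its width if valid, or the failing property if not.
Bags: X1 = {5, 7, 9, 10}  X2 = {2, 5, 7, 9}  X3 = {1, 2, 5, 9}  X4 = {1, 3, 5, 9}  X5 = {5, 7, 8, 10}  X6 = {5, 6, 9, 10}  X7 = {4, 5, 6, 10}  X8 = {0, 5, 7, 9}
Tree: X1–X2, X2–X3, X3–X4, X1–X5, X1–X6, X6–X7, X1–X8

Yes; width 3.

Vertex coverage: the bags together contain {0, 1, 2, 3, 4, 5, 6, 7, 8, 9, 10}, the full vertex set. Edge coverage: each edge of G has both endpoints in at least one bag. Running intersection: for every vertex, the bags containing it form a connected subtree. All three properties hold, so this is a valid tree decomposition of width max|bag| − 1 = 3, and hence tw(G) ≤ 3.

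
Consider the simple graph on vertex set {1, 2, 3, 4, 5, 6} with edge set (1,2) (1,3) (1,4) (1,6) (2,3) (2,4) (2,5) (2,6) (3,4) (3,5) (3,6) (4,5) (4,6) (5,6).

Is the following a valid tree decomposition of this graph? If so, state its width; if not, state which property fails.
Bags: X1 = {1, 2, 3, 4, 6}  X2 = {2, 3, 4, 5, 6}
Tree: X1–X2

Checking the three conditions: (i) the bags cover all of {1, 2, 3, 4, 5, 6}; (ii) for each edge, some bag contains both endpoints; (iii) the bags containing any fixed vertex form a subtree. All hold, so the decomposition is valid with width 5 − 1 = 4.

Yes; width 4.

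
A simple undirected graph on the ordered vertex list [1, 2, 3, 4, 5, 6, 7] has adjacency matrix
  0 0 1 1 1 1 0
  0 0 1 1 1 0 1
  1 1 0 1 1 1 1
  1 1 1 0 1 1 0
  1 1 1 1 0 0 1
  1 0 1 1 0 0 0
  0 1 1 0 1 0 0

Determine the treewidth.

A width-3 tree decomposition is:
Bags: B1 = {1, 3, 4, 5}  B2 = {1, 3, 4, 6}  B3 = {2, 3, 4, 5}  B4 = {2, 3, 5, 7}
Tree: B1–B2, B1–B3, B3–B4
The largest bag has 4 vertices, giving width 3; this decomposition certifies tw(G) ≤ 3. On the other hand G contains the 4-clique {1, 3, 4, 5}. A clique must lie in a single bag of any decomposition, so no decomposition can have width below 3. Combining the bounds, tw(G) = 3.

3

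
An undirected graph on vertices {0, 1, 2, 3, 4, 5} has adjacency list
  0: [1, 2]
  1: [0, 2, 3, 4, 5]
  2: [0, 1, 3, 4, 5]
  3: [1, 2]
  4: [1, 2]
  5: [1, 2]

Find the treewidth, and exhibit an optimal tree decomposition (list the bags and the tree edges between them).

Every bag has size at most 3, so the width is 3 − 1 = 2 and tw(G) ≤ 2. For the lower bound, the 3 vertices {0, 1, 2} are pairwise adjacent, and any tree decomposition puts a clique entirely inside one bag — forcing width ≥ 2. The upper and lower bounds meet at 2, so that is the treewidth.

Treewidth 2.
One optimal decomposition is:
Bags: B1 = {1, 2, 5}  B2 = {0, 1, 2}  B3 = {1, 2, 4}  B4 = {1, 2, 3}
Tree: B1–B2, B1–B3, B2–B4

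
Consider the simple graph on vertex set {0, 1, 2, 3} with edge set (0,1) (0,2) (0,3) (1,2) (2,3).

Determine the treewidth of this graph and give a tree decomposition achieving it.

Each bag holds 3 vertices, so the decomposition has width 2, which upper-bounds the treewidth. On the other hand G contains the 3-clique {0, 1, 2}. A clique must lie in a single bag of any decomposition, so no decomposition can have width below 2. Hence tw(G) = 2 exactly.

Treewidth 2.
One optimal decomposition is:
Bags: B1 = {0, 2, 3}  B2 = {0, 1, 2}
Tree: B1–B2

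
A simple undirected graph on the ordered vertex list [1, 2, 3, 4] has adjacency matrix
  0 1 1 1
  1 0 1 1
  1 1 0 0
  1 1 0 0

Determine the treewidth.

A width-2 tree decomposition is:
Bags: B1 = {1, 2, 4}  B2 = {1, 2, 3}
Tree: B1–B2
The largest bag has 3 vertices, giving width 2; this decomposition certifies tw(G) ≤ 2. Conversely, {1, 2, 3} is a clique of size 3, and the vertices of any clique must share a bag in every tree decomposition; so some bag has ≥ 3 vertices and tw(G) ≥ 2. Combining the bounds, tw(G) = 2.

2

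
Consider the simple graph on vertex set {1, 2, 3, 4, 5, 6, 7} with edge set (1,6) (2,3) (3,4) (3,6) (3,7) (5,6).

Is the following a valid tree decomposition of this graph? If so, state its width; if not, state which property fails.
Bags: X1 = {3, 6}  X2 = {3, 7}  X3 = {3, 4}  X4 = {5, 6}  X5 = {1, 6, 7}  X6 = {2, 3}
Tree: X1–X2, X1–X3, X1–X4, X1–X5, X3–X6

A tree decomposition must satisfy three properties: every vertex lies in some bag; for every edge, both endpoints lie together in some bag; and for every vertex, the bags containing it form a connected subtree. Here bags containing vertex 7 are not connected in the tree, so the decomposition is invalid.

No — bags containing vertex 7 are not connected in the tree.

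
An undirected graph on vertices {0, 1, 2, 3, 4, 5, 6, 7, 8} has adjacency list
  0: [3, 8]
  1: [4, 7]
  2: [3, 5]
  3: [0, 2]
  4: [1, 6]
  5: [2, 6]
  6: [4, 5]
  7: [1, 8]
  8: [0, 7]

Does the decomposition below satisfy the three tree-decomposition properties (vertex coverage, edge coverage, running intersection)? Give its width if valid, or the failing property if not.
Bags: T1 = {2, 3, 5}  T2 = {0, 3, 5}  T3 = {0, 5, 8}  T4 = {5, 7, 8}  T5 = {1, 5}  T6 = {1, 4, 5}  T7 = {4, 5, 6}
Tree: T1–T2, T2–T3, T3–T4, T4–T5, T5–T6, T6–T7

No — edge (7,1) lies in no bag.

A tree decomposition must satisfy three properties: every vertex lies in some bag; for every edge, both endpoints lie together in some bag; and for every vertex, the bags containing it form a connected subtree. Here edge (7,1) lies in no bag, so the decomposition is invalid.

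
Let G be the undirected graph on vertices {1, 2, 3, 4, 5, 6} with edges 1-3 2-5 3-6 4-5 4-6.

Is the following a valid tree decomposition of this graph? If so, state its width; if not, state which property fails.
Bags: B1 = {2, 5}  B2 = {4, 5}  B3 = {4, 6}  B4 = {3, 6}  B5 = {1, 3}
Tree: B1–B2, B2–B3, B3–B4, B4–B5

Vertex coverage: the bags together contain {1, 2, 3, 4, 5, 6}, the full vertex set. Edge coverage: each edge of G has both endpoints in at least one bag. Running intersection: for every vertex, the bags containing it form a connected subtree. All three properties hold, so this is a valid tree decomposition of width max|bag| − 1 = 1, and hence tw(G) ≤ 1.

Yes; width 1.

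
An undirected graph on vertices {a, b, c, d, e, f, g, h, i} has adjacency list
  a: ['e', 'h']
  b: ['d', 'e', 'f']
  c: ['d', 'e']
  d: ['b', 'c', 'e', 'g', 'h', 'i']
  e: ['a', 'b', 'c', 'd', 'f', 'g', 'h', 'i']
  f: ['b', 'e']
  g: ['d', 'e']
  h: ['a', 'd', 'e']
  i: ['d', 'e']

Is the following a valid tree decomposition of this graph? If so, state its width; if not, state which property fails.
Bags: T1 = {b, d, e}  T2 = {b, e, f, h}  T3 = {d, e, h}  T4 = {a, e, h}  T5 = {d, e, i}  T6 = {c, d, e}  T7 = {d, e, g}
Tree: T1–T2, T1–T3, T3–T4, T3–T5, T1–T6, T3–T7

A tree decomposition must satisfy three properties: every vertex lies in some bag; for every edge, both endpoints lie together in some bag; and for every vertex, the bags containing it form a connected subtree. Here bags containing vertex h are not connected in the tree, so the decomposition is invalid.

No — bags containing vertex h are not connected in the tree.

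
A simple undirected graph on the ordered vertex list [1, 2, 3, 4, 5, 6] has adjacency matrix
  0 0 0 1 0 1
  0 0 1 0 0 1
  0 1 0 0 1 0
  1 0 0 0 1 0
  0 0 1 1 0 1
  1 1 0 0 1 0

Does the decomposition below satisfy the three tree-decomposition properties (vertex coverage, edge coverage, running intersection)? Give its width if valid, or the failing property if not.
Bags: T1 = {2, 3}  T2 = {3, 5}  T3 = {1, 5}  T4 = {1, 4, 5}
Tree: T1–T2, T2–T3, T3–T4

No — vertex 6 appears in no bag.

A tree decomposition must satisfy three properties: every vertex lies in some bag; for every edge, both endpoints lie together in some bag; and for every vertex, the bags containing it form a connected subtree. Here vertex 6 appears in no bag, so the decomposition is invalid.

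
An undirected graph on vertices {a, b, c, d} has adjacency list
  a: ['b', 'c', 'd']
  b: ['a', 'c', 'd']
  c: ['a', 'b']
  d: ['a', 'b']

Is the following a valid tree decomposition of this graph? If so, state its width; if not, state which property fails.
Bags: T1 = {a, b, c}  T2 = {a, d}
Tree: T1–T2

No — edge (b,d) lies in no bag.

A tree decomposition must satisfy three properties: every vertex lies in some bag; for every edge, both endpoints lie together in some bag; and for every vertex, the bags containing it form a connected subtree. Here edge (b,d) lies in no bag, so the decomposition is invalid.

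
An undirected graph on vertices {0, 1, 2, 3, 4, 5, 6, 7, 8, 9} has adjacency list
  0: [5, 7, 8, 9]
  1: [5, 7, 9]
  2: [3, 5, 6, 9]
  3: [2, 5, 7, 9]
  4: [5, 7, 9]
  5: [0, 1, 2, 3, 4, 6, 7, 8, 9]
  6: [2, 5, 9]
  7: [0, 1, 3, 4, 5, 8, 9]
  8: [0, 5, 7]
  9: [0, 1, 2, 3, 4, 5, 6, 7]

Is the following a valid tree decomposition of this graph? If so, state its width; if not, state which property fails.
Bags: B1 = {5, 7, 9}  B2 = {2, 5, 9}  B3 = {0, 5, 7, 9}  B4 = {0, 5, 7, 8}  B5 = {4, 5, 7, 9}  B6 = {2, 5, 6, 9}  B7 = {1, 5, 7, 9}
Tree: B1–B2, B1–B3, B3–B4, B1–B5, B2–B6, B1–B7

A tree decomposition must satisfy three properties: every vertex lies in some bag; for every edge, both endpoints lie together in some bag; and for every vertex, the bags containing it form a connected subtree. Here vertex 3 appears in no bag, so the decomposition is invalid.

No — vertex 3 appears in no bag.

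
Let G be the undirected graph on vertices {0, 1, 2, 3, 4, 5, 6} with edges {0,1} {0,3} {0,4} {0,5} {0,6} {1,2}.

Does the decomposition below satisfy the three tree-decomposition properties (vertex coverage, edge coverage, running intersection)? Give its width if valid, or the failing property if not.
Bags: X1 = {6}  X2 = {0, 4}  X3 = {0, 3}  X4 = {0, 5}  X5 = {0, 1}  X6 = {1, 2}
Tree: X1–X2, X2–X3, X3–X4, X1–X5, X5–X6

No — edge (0,6) lies in no bag.

A tree decomposition must satisfy three properties: every vertex lies in some bag; for every edge, both endpoints lie together in some bag; and for every vertex, the bags containing it form a connected subtree. Here edge (0,6) lies in no bag, so the decomposition is invalid.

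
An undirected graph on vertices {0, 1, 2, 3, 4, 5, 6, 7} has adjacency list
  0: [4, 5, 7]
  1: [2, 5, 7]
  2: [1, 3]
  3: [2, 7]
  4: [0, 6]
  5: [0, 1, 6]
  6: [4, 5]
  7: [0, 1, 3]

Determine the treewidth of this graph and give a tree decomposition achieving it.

Treewidth 2.
One such decomposition:
Bags: B1 = {0, 4, 6}  B2 = {0, 5, 6}  B3 = {0, 5, 7}  B4 = {1, 5, 7}  B5 = {1, 3, 7}  B6 = {1, 2, 3}
Tree: B1–B2, B2–B3, B3–B4, B4–B5, B5–B6

The largest bag has 3 vertices, giving width 2; this decomposition certifies tw(G) ≤ 2. The edges 4–6–5–0–4 form a cycle, so G is not a tree and its treewidth is at least 2. Combining the bounds, tw(G) = 2.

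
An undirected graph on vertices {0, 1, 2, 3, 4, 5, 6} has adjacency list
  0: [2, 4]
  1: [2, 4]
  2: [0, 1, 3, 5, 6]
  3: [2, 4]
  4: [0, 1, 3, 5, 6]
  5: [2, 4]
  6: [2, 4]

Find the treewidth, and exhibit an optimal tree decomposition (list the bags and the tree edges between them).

Treewidth 2.
Bags: B1 = {2, 4, 6}  B2 = {1, 2, 4}  B3 = {2, 4, 5}  B4 = {2, 3, 4}  B5 = {0, 2, 4}
Tree: B1–B2, B2–B3, B3–B4, B4–B5

The largest bag has 3 vertices, giving width 2; this decomposition certifies tw(G) ≤ 2. The edges 4–6–2–1–4 form a cycle, so G is not a tree and its treewidth is at least 2. Hence tw(G) = 2 exactly.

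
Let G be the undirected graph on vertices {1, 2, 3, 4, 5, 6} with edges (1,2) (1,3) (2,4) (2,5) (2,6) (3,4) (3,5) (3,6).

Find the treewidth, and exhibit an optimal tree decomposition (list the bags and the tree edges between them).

The largest bag has 3 vertices, giving width 2; this decomposition certifies tw(G) ≤ 2. Since 3–1–2–6–3 is a cycle in G, G is not acyclic. Forests are exactly the graphs of treewidth ≤ 1, so tw(G) ≥ 2. Hence tw(G) = 2 exactly.

Treewidth 2.
One optimal decomposition is:
Bags: B1 = {1, 2, 3}  B2 = {2, 3, 6}  B3 = {2, 3, 5}  B4 = {2, 3, 4}
Tree: B1–B2, B2–B3, B3–B4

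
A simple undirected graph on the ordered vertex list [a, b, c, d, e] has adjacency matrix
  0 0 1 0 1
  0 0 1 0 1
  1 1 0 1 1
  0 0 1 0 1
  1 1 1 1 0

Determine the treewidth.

A width-2 tree decomposition is:
Bags: B1 = {a, c, e}  B2 = {b, c, e}  B3 = {c, d, e}
Tree: B1–B2, B2–B3
The largest bag has 3 vertices, giving width 2; this decomposition certifies tw(G) ≤ 2. Conversely, {c, d, e} is a clique of size 3, and the vertices of any clique must share a bag in every tree decomposition; so some bag has ≥ 3 vertices and tw(G) ≥ 2. Therefore the treewidth is 2.

2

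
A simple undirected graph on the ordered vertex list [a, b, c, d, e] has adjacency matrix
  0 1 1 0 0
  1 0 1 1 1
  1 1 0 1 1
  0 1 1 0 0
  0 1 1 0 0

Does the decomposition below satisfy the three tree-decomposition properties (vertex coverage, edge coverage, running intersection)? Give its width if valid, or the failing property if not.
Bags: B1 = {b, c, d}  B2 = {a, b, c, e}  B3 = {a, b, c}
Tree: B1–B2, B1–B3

A tree decomposition must satisfy three properties: every vertex lies in some bag; for every edge, both endpoints lie together in some bag; and for every vertex, the bags containing it form a connected subtree. Here bags containing vertex a are not connected in the tree, so the decomposition is invalid.

No — bags containing vertex a are not connected in the tree.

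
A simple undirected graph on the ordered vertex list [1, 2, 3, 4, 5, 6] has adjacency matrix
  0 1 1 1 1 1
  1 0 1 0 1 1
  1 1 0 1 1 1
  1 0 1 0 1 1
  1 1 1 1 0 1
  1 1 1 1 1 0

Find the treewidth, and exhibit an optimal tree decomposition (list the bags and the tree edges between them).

Treewidth 4.
One optimal decomposition is:
Bags: B1 = {1, 2, 3, 5, 6}  B2 = {1, 3, 4, 5, 6}
Tree: B1–B2

Each bag holds 5 vertices, so the decomposition has width 4, which upper-bounds the treewidth. For the lower bound, the 5 vertices {1, 2, 3, 5, 6} are pairwise adjacent, and any tree decomposition puts a clique entirely inside one bag — forcing width ≥ 4. Hence tw(G) = 4 exactly.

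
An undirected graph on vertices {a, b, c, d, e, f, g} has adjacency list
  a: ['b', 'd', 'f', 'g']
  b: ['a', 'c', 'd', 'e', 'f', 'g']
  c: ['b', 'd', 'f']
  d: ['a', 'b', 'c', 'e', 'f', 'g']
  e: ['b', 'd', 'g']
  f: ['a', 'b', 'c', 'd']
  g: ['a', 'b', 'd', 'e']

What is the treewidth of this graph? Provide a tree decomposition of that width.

Every bag has size at most 4, so the width is 4 − 1 = 3 and tw(G) ≤ 3. On the other hand G contains the 4-clique {b, d, e, g}. A clique must lie in a single bag of any decomposition, so no decomposition can have width below 3. The upper and lower bounds meet at 3, so that is the treewidth.

Treewidth 3.
Bags: B1 = {a, b, d, g}  B2 = {b, d, e, g}  B3 = {a, b, d, f}  B4 = {b, c, d, f}
Tree: B1–B2, B1–B3, B3–B4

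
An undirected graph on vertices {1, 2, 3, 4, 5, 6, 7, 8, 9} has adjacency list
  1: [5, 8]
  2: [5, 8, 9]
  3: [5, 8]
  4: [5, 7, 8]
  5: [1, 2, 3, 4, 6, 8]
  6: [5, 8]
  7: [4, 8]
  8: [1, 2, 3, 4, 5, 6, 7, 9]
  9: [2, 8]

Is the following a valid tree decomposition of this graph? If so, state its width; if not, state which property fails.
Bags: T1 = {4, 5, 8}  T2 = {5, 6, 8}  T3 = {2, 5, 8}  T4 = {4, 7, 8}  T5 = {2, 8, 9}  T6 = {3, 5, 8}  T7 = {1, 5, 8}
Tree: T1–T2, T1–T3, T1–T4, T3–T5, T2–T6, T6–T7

Every vertex of G appears in some bag (union = {1, 2, 3, 4, 5, 6, 7, 8, 9}); every edge is covered by a bag; and for each vertex v the set of bags containing v is connected in the bag tree. The decomposition is therefore valid. The largest bag has 3 vertices, so the width is 2.

Yes; width 2.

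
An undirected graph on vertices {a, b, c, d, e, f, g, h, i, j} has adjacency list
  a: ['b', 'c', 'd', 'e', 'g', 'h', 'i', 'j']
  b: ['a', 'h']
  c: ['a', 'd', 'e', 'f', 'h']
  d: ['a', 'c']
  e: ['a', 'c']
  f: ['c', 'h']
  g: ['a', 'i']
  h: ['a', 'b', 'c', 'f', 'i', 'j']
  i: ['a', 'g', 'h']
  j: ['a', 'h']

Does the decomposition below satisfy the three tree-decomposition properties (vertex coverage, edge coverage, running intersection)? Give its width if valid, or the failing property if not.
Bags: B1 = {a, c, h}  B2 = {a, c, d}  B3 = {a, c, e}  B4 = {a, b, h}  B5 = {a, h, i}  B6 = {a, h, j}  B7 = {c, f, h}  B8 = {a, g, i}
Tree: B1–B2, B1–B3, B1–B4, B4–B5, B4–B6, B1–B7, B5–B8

Vertex coverage: the bags together contain {a, b, c, d, e, f, g, h, i, j}, the full vertex set. Edge coverage: each edge of G has both endpoints in at least one bag. Running intersection: for every vertex, the bags containing it form a connected subtree. All three properties hold, so this is a valid tree decomposition of width max|bag| − 1 = 2, and hence tw(G) ≤ 2.

Yes; width 2.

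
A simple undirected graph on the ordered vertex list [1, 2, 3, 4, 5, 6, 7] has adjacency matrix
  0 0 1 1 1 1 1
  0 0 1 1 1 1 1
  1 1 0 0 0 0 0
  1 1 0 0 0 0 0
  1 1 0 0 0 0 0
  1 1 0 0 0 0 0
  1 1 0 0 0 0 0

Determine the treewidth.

2

A width-2 tree decomposition is:
Bags: B1 = {1, 2, 3}  B2 = {1, 2, 6}  B3 = {1, 2, 5}  B4 = {1, 2, 4}  B5 = {1, 2, 7}
Tree: B1–B2, B2–B3, B3–B4, B4–B5
Every bag has size at most 3, so the width is 3 − 1 = 2 and tw(G) ≤ 2. The edges 2–3–1–6–2 form a cycle, so G is not a tree and its treewidth is at least 2. Therefore the treewidth is 2.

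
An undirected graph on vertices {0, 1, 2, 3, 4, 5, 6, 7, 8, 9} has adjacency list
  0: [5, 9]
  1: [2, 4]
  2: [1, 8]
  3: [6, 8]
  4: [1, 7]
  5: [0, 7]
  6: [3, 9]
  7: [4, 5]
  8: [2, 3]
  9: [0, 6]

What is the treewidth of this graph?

A width-2 tree decomposition is:
Bags: B1 = {1, 4, 7}  B2 = {1, 5, 7}  B3 = {0, 1, 5}  B4 = {0, 1, 9}  B5 = {1, 6, 9}  B6 = {1, 3, 6}  B7 = {1, 3, 8}  B8 = {1, 2, 8}
Tree: B1–B2, B2–B3, B3–B4, B4–B5, B5–B6, B6–B7, B7–B8
The largest bag has 3 vertices, giving width 2; this decomposition certifies tw(G) ≤ 2. The edges 1–4–7–5–0–9–6–3–8–2–1 form a cycle, so G is not a tree and its treewidth is at least 2. Therefore the treewidth is 2.

2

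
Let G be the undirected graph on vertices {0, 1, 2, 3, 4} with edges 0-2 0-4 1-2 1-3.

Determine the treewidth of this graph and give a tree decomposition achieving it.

The largest bag has 2 vertices, giving width 1; this decomposition certifies tw(G) ≤ 1. G has an edge, so its treewidth is at least 1. Hence tw(G) = 1 exactly.

Treewidth 1.
One such decomposition:
Bags: B1 = {0, 4}  B2 = {0, 2}  B3 = {1, 2}  B4 = {1, 3}
Tree: B1–B2, B2–B3, B3–B4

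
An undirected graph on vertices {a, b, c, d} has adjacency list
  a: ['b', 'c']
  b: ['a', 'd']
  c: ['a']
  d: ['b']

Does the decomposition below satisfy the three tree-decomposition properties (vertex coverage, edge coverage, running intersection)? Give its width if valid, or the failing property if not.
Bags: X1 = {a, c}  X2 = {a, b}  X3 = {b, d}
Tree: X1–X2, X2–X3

Yes; width 1.

Vertex coverage: the bags together contain {a, b, c, d}, the full vertex set. Edge coverage: each edge of G has both endpoints in at least one bag. Running intersection: for every vertex, the bags containing it form a connected subtree. All three properties hold, so this is a valid tree decomposition of width max|bag| − 1 = 1, and hence tw(G) ≤ 1.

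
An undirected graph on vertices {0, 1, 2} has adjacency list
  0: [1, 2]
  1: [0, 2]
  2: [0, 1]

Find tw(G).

A width-2 tree decomposition is:
Bags: B1 = {0, 1, 2}
Tree: (single bag)
A single bag containing all 3 vertices is trivially a valid decomposition of width 2. Conversely, {0, 1, 2} is a clique of size 3, and the vertices of any clique must share a bag in every tree decomposition; so some bag has ≥ 3 vertices and tw(G) ≥ 2. The upper and lower bounds meet at 2, so that is the treewidth.

2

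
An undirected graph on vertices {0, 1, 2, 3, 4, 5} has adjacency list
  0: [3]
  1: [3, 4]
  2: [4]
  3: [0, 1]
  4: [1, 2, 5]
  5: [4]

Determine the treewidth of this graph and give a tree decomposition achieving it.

Treewidth 1.
One optimal decomposition is:
Bags: B1 = {1, 3}  B2 = {1, 4}  B3 = {4, 5}  B4 = {0, 3}  B5 = {2, 4}
Tree: B1–B2, B2–B3, B1–B4, B3–B5

The largest bag has 2 vertices, giving width 1; this decomposition certifies tw(G) ≤ 1. G has an edge, so its treewidth is at least 1. The upper and lower bounds meet at 1, so that is the treewidth.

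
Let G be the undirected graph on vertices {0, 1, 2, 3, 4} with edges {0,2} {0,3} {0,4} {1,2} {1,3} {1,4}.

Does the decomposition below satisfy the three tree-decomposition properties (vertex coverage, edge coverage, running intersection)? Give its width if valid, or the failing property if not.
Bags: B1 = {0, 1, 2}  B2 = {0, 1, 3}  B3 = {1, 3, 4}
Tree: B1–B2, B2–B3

No — edge (0,4) lies in no bag.

A tree decomposition must satisfy three properties: every vertex lies in some bag; for every edge, both endpoints lie together in some bag; and for every vertex, the bags containing it form a connected subtree. Here edge (0,4) lies in no bag, so the decomposition is invalid.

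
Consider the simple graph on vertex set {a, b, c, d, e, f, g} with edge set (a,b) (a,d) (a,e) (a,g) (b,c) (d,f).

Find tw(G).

1

A width-1 tree decomposition is:
Bags: B1 = {a, b}  B2 = {b, c}  B3 = {a, d}  B4 = {a, g}  B5 = {a, e}  B6 = {d, f}
Tree: B1–B2, B1–B3, B3–B4, B1–B5, B3–B6
Each bag holds 2 vertices, so the decomposition has width 1, which upper-bounds the treewidth. Any graph with an edge has treewidth ≥ 1, and G has the edge b–a. The upper and lower bounds meet at 1, so that is the treewidth.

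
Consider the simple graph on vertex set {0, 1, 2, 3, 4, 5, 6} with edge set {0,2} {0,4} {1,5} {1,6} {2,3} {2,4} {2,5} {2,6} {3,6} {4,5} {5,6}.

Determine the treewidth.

A width-2 tree decomposition is:
Bags: B1 = {2, 4, 5}  B2 = {2, 5, 6}  B3 = {2, 3, 6}  B4 = {0, 2, 4}  B5 = {1, 5, 6}
Tree: B1–B2, B2–B3, B1–B4, B2–B5
Each bag holds 3 vertices, so the decomposition has width 2, which upper-bounds the treewidth. Conversely, {1, 5, 6} is a clique of size 3, and the vertices of any clique must share a bag in every tree decomposition; so some bag has ≥ 3 vertices and tw(G) ≥ 2. Hence tw(G) = 2 exactly.

2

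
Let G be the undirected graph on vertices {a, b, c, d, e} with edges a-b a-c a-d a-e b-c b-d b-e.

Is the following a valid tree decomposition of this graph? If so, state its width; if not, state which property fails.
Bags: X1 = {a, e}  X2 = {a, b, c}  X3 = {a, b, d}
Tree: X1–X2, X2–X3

A tree decomposition must satisfy three properties: every vertex lies in some bag; for every edge, both endpoints lie together in some bag; and for every vertex, the bags containing it form a connected subtree. Here edge (b,e) lies in no bag, so the decomposition is invalid.

No — edge (b,e) lies in no bag.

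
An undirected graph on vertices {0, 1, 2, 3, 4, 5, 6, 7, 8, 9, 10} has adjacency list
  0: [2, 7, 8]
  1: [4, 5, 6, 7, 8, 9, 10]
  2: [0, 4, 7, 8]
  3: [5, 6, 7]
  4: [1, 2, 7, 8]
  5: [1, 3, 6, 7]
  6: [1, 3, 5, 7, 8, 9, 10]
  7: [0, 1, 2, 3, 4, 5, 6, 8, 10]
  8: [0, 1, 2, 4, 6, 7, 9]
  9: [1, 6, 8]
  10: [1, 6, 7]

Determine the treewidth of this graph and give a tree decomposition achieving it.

Every bag has size at most 4, so the width is 4 − 1 = 3 and tw(G) ≤ 3. For the lower bound, the 4 vertices {1, 6, 8, 9} are pairwise adjacent, and any tree decomposition puts a clique entirely inside one bag — forcing width ≥ 3. Combining the bounds, tw(G) = 3.

Treewidth 3.
One optimal decomposition is:
Bags: B1 = {1, 6, 7, 8}  B2 = {1, 6, 8, 9}  B3 = {1, 5, 6, 7}  B4 = {1, 4, 7, 8}  B5 = {2, 4, 7, 8}  B6 = {3, 5, 6, 7}  B7 = {1, 6, 7, 10}  B8 = {0, 2, 7, 8}
Tree: B1–B2, B1–B3, B1–B4, B4–B5, B3–B6, B3–B7, B5–B8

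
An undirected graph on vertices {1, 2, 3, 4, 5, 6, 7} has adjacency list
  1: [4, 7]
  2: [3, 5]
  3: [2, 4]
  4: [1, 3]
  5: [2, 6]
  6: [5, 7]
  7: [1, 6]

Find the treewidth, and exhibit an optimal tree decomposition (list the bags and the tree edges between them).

Treewidth 2.
Bags: B1 = {1, 6, 7}  B2 = {1, 5, 6}  B3 = {1, 2, 5}  B4 = {1, 2, 3}  B5 = {1, 3, 4}
Tree: B1–B2, B2–B3, B3–B4, B4–B5

Every bag has size at most 3, so the width is 3 − 1 = 2 and tw(G) ≤ 2. For the lower bound, G contains the cycle 1–7–6–5–2–3–4–1, so G is not a forest; only forests have treewidth ≤ 1, hence tw(G) ≥ 2. Therefore the treewidth is 2.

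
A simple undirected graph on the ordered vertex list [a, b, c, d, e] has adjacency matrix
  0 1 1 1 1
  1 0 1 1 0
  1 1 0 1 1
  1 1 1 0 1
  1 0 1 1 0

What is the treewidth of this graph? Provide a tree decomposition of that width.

Treewidth 3.
Bags: B1 = {a, b, c, d}  B2 = {a, c, d, e}
Tree: B1–B2

Each bag holds 4 vertices, so the decomposition has width 3, which upper-bounds the treewidth. On the other hand G contains the 4-clique {a, c, d, e}. A clique must lie in a single bag of any decomposition, so no decomposition can have width below 3. Hence tw(G) = 3 exactly.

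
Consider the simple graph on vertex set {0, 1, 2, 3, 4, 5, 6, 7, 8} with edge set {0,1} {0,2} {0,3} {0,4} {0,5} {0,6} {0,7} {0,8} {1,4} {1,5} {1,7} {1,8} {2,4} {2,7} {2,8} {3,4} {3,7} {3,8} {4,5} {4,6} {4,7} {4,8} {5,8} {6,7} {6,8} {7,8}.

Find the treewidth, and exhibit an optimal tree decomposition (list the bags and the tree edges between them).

Every bag has size at most 5, so the width is 5 − 1 = 4 and tw(G) ≤ 4. For the lower bound, the 5 vertices {0, 1, 4, 5, 8} are pairwise adjacent, and any tree decomposition puts a clique entirely inside one bag — forcing width ≥ 4. The upper and lower bounds meet at 4, so that is the treewidth.

Treewidth 4.
One such decomposition:
Bags: B1 = {0, 4, 6, 7, 8}  B2 = {0, 3, 4, 7, 8}  B3 = {0, 1, 4, 7, 8}  B4 = {0, 2, 4, 7, 8}  B5 = {0, 1, 4, 5, 8}
Tree: B1–B2, B2–B3, B2–B4, B3–B5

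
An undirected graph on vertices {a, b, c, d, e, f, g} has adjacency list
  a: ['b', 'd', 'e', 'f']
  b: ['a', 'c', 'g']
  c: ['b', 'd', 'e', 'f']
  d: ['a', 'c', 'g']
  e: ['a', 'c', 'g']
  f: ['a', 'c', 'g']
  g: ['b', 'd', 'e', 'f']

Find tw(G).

3

A width-3 tree decomposition is:
Bags: B1 = {a, b, c, g}  B2 = {a, c, e, g}  B3 = {a, c, d, g}  B4 = {a, c, f, g}
Tree: B1–B2, B2–B3, B3–B4
Every bag has size at most 4, so the width is 4 − 1 = 3 and tw(G) ≤ 3. For the lower bound: the 4 vertex sets {b,g}, {c,e}, {a}, {d} are disjoint, each induces a connected subgraph, and every pair is joined by at least one edge of G. Contracting each set to a single vertex therefore yields K_{4} as a minor, and since treewidth is minor-monotone, tw(G) ≥ tw(K_{4}) = 3. Combining the bounds, tw(G) = 3.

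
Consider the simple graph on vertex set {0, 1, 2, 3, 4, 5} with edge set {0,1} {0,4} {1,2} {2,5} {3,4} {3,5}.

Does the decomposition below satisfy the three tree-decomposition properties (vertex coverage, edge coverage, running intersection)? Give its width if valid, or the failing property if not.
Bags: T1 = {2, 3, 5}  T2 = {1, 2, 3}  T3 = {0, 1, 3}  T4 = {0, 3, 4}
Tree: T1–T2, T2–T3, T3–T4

Yes; width 2.

Checking the three conditions: (i) the bags cover all of {0, 1, 2, 3, 4, 5}; (ii) for each edge, some bag contains both endpoints; (iii) the bags containing any fixed vertex form a subtree. All hold, so the decomposition is valid with width 3 − 1 = 2.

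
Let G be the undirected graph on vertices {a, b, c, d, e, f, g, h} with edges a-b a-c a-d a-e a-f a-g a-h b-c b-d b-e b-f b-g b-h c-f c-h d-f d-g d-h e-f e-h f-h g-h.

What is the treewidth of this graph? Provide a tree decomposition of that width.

Treewidth 4.
One such decomposition:
Bags: B1 = {a, b, e, f, h}  B2 = {a, b, d, f, h}  B3 = {a, b, c, f, h}  B4 = {a, b, d, g, h}
Tree: B1–B2, B2–B3, B2–B4

Each bag holds 5 vertices, so the decomposition has width 4, which upper-bounds the treewidth. On the other hand G contains the 5-clique {a, b, d, g, h}. A clique must lie in a single bag of any decomposition, so no decomposition can have width below 4. Combining the bounds, tw(G) = 4.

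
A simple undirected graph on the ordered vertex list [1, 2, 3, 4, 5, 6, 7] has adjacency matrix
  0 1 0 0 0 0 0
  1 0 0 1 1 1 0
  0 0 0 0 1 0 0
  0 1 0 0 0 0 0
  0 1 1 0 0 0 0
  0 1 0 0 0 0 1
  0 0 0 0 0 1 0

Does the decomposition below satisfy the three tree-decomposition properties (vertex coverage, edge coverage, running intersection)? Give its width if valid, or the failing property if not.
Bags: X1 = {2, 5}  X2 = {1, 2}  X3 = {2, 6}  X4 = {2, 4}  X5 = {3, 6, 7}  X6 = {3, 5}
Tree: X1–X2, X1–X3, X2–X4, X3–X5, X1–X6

A tree decomposition must satisfy three properties: every vertex lies in some bag; for every edge, both endpoints lie together in some bag; and for every vertex, the bags containing it form a connected subtree. Here bags containing vertex 3 are not connected in the tree, so the decomposition is invalid.

No — bags containing vertex 3 are not connected in the tree.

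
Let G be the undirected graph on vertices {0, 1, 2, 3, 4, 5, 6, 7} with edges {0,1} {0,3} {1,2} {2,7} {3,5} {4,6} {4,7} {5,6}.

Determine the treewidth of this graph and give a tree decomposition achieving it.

Treewidth 2.
One optimal decomposition is:
Bags: B1 = {4, 5, 6}  B2 = {4, 5, 7}  B3 = {2, 5, 7}  B4 = {1, 2, 5}  B5 = {0, 1, 5}  B6 = {0, 3, 5}
Tree: B1–B2, B2–B3, B3–B4, B4–B5, B5–B6

Each bag holds 3 vertices, so the decomposition has width 2, which upper-bounds the treewidth. Since 5–6–4–7–2–1–0–3–5 is a cycle in G, G is not acyclic. Forests are exactly the graphs of treewidth ≤ 1, so tw(G) ≥ 2. Combining the bounds, tw(G) = 2.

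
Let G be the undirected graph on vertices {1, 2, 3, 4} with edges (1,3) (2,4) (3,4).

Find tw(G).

1

A width-1 tree decomposition is:
Bags: B1 = {1, 3}  B2 = {3, 4}  B3 = {2, 4}
Tree: B1–B2, B2–B3
Each bag holds 2 vertices, so the decomposition has width 1, which upper-bounds the treewidth. Any graph with an edge has treewidth ≥ 1, and G has the edge 1–3. Therefore the treewidth is 1.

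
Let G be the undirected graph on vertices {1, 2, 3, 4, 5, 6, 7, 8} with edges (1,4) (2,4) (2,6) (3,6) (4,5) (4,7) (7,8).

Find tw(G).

A width-1 tree decomposition is:
Bags: B1 = {4, 7}  B2 = {4, 5}  B3 = {2, 4}  B4 = {2, 6}  B5 = {3, 6}  B6 = {7, 8}  B7 = {1, 4}
Tree: B1–B2, B1–B3, B3–B4, B4–B5, B1–B6, B3–B7
The largest bag has 2 vertices, giving width 1; this decomposition certifies tw(G) ≤ 1. G has an edge, so its treewidth is at least 1. Therefore the treewidth is 1.

1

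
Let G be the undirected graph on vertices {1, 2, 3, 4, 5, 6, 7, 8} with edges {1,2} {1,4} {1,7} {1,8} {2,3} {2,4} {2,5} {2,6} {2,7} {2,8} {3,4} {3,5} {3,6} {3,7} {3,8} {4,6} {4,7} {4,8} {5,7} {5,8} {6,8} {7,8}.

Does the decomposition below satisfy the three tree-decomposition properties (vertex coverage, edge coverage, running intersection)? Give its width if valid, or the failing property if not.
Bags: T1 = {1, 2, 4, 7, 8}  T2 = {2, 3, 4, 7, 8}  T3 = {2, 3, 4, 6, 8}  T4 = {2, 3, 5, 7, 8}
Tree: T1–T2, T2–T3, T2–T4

Yes; width 4.

Every vertex of G appears in some bag (union = {1, 2, 3, 4, 5, 6, 7, 8}); every edge is covered by a bag; and for each vertex v the set of bags containing v is connected in the bag tree. The decomposition is therefore valid. The largest bag has 5 vertices, so the width is 4.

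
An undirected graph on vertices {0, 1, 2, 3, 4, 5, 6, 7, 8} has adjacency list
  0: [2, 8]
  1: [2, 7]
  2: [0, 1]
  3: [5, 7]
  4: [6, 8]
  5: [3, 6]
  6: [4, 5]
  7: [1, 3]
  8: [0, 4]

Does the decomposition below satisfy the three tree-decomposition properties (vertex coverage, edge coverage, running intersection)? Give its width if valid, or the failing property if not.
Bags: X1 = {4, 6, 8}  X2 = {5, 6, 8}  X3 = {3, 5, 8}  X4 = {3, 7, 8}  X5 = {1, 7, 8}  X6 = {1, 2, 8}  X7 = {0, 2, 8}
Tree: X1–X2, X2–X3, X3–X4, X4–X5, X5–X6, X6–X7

Vertex coverage: the bags together contain {0, 1, 2, 3, 4, 5, 6, 7, 8}, the full vertex set. Edge coverage: each edge of G has both endpoints in at least one bag. Running intersection: for every vertex, the bags containing it form a connected subtree. All three properties hold, so this is a valid tree decomposition of width max|bag| − 1 = 2, and hence tw(G) ≤ 2.

Yes; width 2.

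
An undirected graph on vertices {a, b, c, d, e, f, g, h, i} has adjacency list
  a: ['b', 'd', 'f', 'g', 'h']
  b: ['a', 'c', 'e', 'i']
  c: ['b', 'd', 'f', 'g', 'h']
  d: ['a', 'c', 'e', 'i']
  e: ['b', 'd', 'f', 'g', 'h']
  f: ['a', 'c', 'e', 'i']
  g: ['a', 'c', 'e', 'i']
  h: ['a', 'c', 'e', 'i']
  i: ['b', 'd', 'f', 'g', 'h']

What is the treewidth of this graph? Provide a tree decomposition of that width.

Each bag holds 5 vertices, so the decomposition has width 4, which upper-bounds the treewidth. For the lower bound: the 5 vertex sets {c,d}, {e,f}, {b,i}, {a}, {h} are disjoint, each induces a connected subgraph, and every pair is joined by at least one edge of G. Contracting each set to a single vertex therefore yields K_{5} as a minor, and since treewidth is minor-monotone, tw(G) ≥ tw(K_{5}) = 4. Combining the bounds, tw(G) = 4.

Treewidth 4.
One optimal decomposition is:
Bags: B1 = {a, c, d, e, i}  B2 = {a, c, e, f, i}  B3 = {a, b, c, e, i}  B4 = {a, c, e, h, i}  B5 = {a, c, e, g, i}
Tree: B1–B2, B2–B3, B3–B4, B4–B5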